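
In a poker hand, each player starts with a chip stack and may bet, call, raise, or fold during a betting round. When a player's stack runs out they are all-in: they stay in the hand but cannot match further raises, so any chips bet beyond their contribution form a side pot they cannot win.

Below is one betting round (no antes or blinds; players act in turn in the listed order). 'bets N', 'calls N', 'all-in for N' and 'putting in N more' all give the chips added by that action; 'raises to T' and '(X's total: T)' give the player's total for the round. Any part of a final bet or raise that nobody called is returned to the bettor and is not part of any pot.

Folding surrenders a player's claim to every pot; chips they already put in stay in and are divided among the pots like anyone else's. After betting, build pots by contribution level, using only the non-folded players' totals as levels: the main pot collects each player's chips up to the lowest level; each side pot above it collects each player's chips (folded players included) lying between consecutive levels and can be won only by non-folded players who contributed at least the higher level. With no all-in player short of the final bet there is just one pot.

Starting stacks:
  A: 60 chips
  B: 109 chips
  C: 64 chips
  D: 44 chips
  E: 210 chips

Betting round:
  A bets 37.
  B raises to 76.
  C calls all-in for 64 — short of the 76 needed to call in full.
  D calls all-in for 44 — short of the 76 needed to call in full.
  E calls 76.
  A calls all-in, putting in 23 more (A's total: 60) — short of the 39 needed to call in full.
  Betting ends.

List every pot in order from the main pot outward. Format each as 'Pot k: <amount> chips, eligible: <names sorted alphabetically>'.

Pot 1: 220 chips, eligible: A, B, C, D, E
Pot 2: 64 chips, eligible: A, B, C, E
Pot 3: 12 chips, eligible: B, C, E
Pot 4: 24 chips, eligible: B, E

Derivation:
Contributions: A=60, B=76, C=64, D=44, E=76
Pot levels (distinct totals of non-folded players): 44, 60, 64, 76
Layer 1-44: 44 each from A, B, C, D, E = 44*5 = 220 chips; eligible A, B, C, D, E
Layer 45-60: 16 each from A, B, C, E = 16*4 = 64 chips; eligible A, B, C, E
Layer 61-64: 4 each from B, C, E = 4*3 = 12 chips; eligible B, C, E
Layer 65-76: 12 each from B, E = 12*2 = 24 chips; eligible B, E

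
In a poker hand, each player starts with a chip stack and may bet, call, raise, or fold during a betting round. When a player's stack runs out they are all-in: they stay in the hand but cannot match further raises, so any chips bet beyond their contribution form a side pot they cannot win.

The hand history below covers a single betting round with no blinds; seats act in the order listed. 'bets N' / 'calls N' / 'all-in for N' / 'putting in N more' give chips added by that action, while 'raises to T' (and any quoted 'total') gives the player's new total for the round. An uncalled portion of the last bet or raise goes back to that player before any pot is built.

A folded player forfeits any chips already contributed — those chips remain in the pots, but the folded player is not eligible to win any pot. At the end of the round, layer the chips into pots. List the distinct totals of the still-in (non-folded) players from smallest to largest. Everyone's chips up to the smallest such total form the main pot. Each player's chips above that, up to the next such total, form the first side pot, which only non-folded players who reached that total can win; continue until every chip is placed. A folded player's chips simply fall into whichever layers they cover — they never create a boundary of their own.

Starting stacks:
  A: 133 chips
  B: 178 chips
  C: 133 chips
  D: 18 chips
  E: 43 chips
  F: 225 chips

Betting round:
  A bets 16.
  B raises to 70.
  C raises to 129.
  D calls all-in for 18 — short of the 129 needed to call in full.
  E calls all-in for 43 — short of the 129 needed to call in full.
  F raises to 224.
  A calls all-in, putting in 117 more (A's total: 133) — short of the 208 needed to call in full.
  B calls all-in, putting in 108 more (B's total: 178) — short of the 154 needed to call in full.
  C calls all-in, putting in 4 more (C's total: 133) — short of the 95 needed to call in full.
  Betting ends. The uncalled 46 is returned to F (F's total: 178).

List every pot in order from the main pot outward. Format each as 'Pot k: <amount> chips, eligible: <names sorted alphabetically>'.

Pot 1: 108 chips, eligible: A, B, C, D, E, F
Pot 2: 125 chips, eligible: A, B, C, E, F
Pot 3: 360 chips, eligible: A, B, C, F
Pot 4: 90 chips, eligible: B, F

Derivation:
Contributions (after 46 returned to F): A=133, B=178, C=133, D=18, E=43, F=178
Pot levels (distinct totals of non-folded players): 18, 43, 133, 178
Layer 1-18: 18 each from A, B, C, D, E, F = 18*6 = 108 chips; eligible A, B, C, D, E, F
Layer 19-43: 25 each from A, B, C, E, F = 25*5 = 125 chips; eligible A, B, C, E, F
Layer 44-133: 90 each from A, B, C, F = 90*4 = 360 chips; eligible A, B, C, F
Layer 134-178: 45 each from B, F = 45*2 = 90 chips; eligible B, F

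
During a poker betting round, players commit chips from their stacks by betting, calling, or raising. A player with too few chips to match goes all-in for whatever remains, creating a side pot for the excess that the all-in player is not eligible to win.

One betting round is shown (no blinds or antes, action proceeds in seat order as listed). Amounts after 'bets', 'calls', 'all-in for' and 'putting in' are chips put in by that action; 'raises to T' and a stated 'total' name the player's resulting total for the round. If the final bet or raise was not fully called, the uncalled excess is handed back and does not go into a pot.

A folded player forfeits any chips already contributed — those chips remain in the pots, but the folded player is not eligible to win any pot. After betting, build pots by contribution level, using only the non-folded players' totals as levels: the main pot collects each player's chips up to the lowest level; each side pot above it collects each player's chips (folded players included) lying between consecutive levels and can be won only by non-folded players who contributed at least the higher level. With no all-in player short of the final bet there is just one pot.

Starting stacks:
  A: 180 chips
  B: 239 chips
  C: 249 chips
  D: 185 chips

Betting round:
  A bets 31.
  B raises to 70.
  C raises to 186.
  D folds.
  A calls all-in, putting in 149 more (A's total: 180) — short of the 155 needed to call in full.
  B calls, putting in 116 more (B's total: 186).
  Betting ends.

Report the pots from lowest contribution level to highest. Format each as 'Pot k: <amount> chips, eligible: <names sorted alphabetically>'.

Pot 1: 540 chips, eligible: A, B, C
Pot 2: 12 chips, eligible: B, C

Derivation:
Contributions: A=180, B=186, C=186
Folded: D
Pot levels (distinct totals of non-folded players): 180, 186
Layer 1-180: 180 each from A, B, C = 180*3 = 540 chips; eligible A, B, C
Layer 181-186: 6 each from B, C = 6*2 = 12 chips; eligible B, C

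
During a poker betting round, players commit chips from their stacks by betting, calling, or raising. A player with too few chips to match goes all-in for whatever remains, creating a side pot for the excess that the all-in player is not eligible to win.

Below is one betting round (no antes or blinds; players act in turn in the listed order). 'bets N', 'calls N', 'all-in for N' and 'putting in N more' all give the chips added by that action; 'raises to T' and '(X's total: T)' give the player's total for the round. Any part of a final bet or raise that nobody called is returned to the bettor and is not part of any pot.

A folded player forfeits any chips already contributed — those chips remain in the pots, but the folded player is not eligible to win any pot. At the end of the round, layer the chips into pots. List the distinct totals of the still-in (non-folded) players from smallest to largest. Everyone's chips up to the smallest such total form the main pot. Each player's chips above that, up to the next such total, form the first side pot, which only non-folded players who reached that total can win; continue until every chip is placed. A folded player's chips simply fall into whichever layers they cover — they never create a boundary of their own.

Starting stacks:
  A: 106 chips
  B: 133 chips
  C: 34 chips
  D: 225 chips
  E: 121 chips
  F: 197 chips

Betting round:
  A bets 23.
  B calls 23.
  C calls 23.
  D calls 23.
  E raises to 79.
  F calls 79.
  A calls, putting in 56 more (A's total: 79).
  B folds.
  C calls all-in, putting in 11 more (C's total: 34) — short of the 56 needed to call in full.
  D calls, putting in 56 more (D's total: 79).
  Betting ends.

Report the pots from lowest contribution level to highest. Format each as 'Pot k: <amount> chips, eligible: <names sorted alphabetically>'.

Pot 1: 193 chips, eligible: A, C, D, E, F
Pot 2: 180 chips, eligible: A, D, E, F

Derivation:
Contributions: A=79, B=23, C=34, D=79, E=79, F=79
Folded: B
Pot levels (distinct totals of non-folded players): 34, 79
Layer 1-34: A 34 + B 23 + C 34 + D 34 + E 34 + F 34 = 193 chips; eligible A, C, D, E, F
Layer 35-79: 45 each from A, D, E, F = 45*4 = 180 chips; eligible A, D, E, F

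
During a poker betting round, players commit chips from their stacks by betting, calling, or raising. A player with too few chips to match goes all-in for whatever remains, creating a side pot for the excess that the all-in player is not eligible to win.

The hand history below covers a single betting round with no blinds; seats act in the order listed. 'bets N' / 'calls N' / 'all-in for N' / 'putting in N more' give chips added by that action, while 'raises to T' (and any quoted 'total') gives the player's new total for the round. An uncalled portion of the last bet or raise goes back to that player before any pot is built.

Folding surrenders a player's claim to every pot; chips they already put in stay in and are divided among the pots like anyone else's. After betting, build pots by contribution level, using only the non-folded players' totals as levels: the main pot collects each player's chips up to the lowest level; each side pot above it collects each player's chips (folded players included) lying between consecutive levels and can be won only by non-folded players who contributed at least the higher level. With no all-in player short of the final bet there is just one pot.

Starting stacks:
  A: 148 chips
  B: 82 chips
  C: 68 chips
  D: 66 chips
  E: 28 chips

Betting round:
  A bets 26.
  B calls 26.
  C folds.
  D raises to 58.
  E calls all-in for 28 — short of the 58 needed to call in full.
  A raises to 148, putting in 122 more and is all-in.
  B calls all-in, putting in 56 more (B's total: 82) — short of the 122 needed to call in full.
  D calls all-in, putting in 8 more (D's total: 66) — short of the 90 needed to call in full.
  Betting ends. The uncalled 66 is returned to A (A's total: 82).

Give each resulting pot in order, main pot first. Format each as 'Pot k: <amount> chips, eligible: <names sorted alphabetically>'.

Pot 1: 112 chips, eligible: A, B, D, E
Pot 2: 114 chips, eligible: A, B, D
Pot 3: 32 chips, eligible: A, B

Derivation:
Contributions (after 66 returned to A): A=82, B=82, D=66, E=28
Folded: C
Pot levels (distinct totals of non-folded players): 28, 66, 82
Layer 1-28: 28 each from A, B, D, E = 28*4 = 112 chips; eligible A, B, D, E
Layer 29-66: 38 each from A, B, D = 38*3 = 114 chips; eligible A, B, D
Layer 67-82: 16 each from A, B = 16*2 = 32 chips; eligible A, B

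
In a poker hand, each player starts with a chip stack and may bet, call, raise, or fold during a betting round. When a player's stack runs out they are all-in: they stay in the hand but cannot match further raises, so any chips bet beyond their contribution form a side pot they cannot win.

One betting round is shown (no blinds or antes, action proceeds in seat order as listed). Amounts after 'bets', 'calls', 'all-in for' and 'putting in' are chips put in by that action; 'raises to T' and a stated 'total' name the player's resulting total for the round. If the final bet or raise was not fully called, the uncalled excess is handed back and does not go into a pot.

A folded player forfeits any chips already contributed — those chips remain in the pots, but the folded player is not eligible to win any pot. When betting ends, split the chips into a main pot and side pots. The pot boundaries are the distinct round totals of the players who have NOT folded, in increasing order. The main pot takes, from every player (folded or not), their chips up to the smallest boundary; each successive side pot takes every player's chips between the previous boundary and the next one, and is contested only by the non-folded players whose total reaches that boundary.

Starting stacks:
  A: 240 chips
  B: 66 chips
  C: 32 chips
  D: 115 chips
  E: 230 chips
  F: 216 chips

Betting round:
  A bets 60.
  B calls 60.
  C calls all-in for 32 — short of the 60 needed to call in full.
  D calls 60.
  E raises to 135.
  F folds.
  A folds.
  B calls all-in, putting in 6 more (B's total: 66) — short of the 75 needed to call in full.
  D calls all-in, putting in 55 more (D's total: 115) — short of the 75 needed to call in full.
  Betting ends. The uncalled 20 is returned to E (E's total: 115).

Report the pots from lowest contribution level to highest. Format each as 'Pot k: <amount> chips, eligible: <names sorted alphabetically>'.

Pot 1: 160 chips, eligible: B, C, D, E
Pot 2: 130 chips, eligible: B, D, E
Pot 3: 98 chips, eligible: D, E

Derivation:
Contributions (after 20 returned to E): A=60, B=66, C=32, D=115, E=115
Folded: A, F
Pot levels (distinct totals of non-folded players): 32, 66, 115
Layer 1-32: 32 each from A, B, C, D, E = 32*5 = 160 chips; eligible B, C, D, E
Layer 33-66: A 28 + B 34 + D 34 + E 34 = 130 chips; eligible B, D, E
Layer 67-115: 49 each from D, E = 49*2 = 98 chips; eligible D, E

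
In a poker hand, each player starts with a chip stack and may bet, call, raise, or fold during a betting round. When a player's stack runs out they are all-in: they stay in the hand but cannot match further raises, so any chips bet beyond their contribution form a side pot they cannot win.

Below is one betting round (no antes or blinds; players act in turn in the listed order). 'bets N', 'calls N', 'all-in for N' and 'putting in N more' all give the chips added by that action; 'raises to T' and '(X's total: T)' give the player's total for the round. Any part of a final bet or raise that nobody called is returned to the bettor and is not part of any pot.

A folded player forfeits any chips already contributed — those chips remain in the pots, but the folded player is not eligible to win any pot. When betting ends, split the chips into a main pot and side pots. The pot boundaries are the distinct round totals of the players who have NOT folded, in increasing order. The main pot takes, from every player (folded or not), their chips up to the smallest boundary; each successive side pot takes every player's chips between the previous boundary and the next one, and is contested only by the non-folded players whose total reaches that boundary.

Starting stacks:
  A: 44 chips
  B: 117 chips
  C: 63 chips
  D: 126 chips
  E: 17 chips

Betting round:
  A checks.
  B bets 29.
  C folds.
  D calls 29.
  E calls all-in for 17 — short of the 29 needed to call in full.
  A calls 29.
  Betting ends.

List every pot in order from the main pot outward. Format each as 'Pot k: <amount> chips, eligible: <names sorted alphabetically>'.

Contributions: A=29, B=29, D=29, E=17
Folded: C
Pot levels (distinct totals of non-folded players): 17, 29
Layer 1-17: 17 each from A, B, D, E = 17*4 = 68 chips; eligible A, B, D, E
Layer 18-29: 12 each from A, B, D = 12*3 = 36 chips; eligible A, B, D

Pot 1: 68 chips, eligible: A, B, D, E
Pot 2: 36 chips, eligible: A, B, D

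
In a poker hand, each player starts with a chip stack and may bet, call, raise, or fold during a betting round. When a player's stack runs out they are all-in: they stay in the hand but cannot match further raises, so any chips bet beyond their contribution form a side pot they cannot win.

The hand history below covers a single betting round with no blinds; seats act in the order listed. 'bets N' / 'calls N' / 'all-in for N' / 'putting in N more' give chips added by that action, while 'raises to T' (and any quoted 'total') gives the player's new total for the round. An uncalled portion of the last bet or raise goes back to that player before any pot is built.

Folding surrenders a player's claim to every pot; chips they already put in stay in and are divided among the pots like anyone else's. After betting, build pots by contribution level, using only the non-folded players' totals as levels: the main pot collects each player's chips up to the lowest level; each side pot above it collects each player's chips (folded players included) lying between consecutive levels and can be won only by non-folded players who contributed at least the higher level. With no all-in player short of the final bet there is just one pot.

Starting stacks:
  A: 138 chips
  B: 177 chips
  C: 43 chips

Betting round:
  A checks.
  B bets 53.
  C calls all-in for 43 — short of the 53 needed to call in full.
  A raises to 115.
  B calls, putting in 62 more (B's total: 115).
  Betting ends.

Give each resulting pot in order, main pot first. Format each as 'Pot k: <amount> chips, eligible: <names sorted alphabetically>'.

Contributions: A=115, B=115, C=43
Pot levels (distinct totals of non-folded players): 43, 115
Layer 1-43: 43 each from A, B, C = 43*3 = 129 chips; eligible A, B, C
Layer 44-115: 72 each from A, B = 72*2 = 144 chips; eligible A, B

Pot 1: 129 chips, eligible: A, B, C
Pot 2: 144 chips, eligible: A, B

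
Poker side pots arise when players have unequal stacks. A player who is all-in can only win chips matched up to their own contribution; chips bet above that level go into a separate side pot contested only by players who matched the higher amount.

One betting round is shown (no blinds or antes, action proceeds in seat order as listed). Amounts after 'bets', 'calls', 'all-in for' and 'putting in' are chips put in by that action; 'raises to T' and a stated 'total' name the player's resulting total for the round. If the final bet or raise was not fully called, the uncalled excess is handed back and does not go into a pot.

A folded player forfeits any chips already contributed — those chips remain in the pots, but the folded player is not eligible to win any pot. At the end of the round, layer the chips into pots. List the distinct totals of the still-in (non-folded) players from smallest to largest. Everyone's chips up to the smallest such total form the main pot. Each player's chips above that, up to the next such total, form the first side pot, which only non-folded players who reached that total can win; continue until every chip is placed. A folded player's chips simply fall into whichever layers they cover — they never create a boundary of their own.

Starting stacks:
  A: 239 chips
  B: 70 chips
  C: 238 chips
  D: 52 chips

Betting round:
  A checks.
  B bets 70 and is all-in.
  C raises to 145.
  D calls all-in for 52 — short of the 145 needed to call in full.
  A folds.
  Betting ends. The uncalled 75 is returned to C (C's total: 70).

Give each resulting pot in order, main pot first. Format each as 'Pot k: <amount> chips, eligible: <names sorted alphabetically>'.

Contributions (after 75 returned to C): B=70, C=70, D=52
Folded: A
Pot levels (distinct totals of non-folded players): 52, 70
Layer 1-52: 52 each from B, C, D = 52*3 = 156 chips; eligible B, C, D
Layer 53-70: 18 each from B, C = 18*2 = 36 chips; eligible B, C

Pot 1: 156 chips, eligible: B, C, D
Pot 2: 36 chips, eligible: B, C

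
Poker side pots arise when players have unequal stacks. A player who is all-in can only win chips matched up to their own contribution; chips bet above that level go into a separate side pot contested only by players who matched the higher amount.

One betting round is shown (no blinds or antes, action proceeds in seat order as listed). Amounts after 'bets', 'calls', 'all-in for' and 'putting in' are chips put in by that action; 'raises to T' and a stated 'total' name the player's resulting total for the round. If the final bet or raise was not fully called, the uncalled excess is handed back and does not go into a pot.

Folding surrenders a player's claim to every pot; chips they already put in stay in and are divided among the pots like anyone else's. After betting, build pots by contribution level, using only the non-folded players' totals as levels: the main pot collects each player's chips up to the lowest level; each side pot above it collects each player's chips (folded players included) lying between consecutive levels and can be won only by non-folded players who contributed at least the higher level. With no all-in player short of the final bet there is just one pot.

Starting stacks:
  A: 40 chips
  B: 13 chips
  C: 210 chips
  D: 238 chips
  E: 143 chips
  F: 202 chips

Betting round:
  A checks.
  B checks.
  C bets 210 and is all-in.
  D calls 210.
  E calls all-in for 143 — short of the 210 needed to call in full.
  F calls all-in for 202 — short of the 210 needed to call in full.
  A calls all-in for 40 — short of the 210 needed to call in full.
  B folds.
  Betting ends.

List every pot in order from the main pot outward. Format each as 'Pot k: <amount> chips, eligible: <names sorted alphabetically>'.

Pot 1: 200 chips, eligible: A, C, D, E, F
Pot 2: 412 chips, eligible: C, D, E, F
Pot 3: 177 chips, eligible: C, D, F
Pot 4: 16 chips, eligible: C, D

Derivation:
Contributions: A=40, C=210, D=210, E=143, F=202
Folded: B
Pot levels (distinct totals of non-folded players): 40, 143, 202, 210
Layer 1-40: 40 each from A, C, D, E, F = 40*5 = 200 chips; eligible A, C, D, E, F
Layer 41-143: 103 each from C, D, E, F = 103*4 = 412 chips; eligible C, D, E, F
Layer 144-202: 59 each from C, D, F = 59*3 = 177 chips; eligible C, D, F
Layer 203-210: 8 each from C, D = 8*2 = 16 chips; eligible C, D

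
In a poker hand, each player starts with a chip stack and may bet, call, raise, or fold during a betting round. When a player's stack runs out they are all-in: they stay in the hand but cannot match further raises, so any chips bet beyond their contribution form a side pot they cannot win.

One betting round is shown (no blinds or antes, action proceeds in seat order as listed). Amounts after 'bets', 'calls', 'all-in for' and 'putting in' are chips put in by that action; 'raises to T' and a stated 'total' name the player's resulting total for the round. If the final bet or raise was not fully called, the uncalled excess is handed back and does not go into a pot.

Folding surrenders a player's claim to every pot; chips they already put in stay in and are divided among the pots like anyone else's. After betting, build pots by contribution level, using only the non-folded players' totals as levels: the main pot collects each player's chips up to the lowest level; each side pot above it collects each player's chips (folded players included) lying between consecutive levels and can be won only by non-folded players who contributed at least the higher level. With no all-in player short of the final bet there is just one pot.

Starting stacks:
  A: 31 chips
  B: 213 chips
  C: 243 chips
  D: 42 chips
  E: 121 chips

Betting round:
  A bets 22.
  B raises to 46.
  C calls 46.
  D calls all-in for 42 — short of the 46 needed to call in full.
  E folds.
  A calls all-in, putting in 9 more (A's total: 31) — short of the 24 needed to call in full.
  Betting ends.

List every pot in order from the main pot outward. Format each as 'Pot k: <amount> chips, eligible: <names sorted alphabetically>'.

Contributions: A=31, B=46, C=46, D=42
Folded: E
Pot levels (distinct totals of non-folded players): 31, 42, 46
Layer 1-31: 31 each from A, B, C, D = 31*4 = 124 chips; eligible A, B, C, D
Layer 32-42: 11 each from B, C, D = 11*3 = 33 chips; eligible B, C, D
Layer 43-46: 4 each from B, C = 4*2 = 8 chips; eligible B, C

Pot 1: 124 chips, eligible: A, B, C, D
Pot 2: 33 chips, eligible: B, C, D
Pot 3: 8 chips, eligible: B, C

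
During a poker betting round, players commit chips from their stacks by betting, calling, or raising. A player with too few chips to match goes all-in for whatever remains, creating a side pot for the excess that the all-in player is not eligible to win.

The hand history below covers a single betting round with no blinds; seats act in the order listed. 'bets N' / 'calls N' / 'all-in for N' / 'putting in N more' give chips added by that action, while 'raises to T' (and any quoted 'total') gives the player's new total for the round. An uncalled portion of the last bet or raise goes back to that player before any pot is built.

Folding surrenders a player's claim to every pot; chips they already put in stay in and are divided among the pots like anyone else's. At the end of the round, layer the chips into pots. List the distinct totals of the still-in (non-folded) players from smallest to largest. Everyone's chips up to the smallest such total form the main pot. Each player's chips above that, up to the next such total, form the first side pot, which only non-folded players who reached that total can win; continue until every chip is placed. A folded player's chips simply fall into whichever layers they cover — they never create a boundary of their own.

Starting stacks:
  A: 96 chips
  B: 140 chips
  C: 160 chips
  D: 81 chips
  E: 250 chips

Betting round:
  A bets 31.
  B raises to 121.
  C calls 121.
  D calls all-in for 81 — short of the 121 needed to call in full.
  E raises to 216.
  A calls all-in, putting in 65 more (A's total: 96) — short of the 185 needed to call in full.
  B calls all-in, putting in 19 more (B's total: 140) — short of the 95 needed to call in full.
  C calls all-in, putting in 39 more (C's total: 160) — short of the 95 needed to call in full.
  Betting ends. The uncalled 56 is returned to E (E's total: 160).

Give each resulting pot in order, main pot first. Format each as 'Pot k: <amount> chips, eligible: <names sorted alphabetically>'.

Pot 1: 405 chips, eligible: A, B, C, D, E
Pot 2: 60 chips, eligible: A, B, C, E
Pot 3: 132 chips, eligible: B, C, E
Pot 4: 40 chips, eligible: C, E

Derivation:
Contributions (after 56 returned to E): A=96, B=140, C=160, D=81, E=160
Pot levels (distinct totals of non-folded players): 81, 96, 140, 160
Layer 1-81: 81 each from A, B, C, D, E = 81*5 = 405 chips; eligible A, B, C, D, E
Layer 82-96: 15 each from A, B, C, E = 15*4 = 60 chips; eligible A, B, C, E
Layer 97-140: 44 each from B, C, E = 44*3 = 132 chips; eligible B, C, E
Layer 141-160: 20 each from C, E = 20*2 = 40 chips; eligible C, E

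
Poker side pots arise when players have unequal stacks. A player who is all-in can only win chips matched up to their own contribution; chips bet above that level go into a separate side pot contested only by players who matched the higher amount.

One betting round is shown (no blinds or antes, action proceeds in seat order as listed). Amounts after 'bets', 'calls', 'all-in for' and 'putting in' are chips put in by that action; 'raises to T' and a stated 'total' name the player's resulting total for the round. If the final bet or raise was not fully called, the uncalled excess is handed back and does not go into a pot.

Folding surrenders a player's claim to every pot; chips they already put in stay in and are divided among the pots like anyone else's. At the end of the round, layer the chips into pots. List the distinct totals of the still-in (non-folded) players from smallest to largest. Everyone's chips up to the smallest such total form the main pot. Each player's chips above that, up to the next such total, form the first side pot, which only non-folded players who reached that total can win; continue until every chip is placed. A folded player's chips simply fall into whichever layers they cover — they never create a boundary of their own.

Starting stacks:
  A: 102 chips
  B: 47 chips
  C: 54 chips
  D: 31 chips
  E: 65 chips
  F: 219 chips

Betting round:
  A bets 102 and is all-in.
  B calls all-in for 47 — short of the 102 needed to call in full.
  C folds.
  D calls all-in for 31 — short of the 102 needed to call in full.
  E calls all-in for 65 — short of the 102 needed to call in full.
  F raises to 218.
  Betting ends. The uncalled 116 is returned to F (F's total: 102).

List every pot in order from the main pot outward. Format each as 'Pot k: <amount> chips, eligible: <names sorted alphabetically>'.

Contributions (after 116 returned to F): A=102, B=47, D=31, E=65, F=102
Folded: C
Pot levels (distinct totals of non-folded players): 31, 47, 65, 102
Layer 1-31: 31 each from A, B, D, E, F = 31*5 = 155 chips; eligible A, B, D, E, F
Layer 32-47: 16 each from A, B, E, F = 16*4 = 64 chips; eligible A, B, E, F
Layer 48-65: 18 each from A, E, F = 18*3 = 54 chips; eligible A, E, F
Layer 66-102: 37 each from A, F = 37*2 = 74 chips; eligible A, F

Pot 1: 155 chips, eligible: A, B, D, E, F
Pot 2: 64 chips, eligible: A, B, E, F
Pot 3: 54 chips, eligible: A, E, F
Pot 4: 74 chips, eligible: A, F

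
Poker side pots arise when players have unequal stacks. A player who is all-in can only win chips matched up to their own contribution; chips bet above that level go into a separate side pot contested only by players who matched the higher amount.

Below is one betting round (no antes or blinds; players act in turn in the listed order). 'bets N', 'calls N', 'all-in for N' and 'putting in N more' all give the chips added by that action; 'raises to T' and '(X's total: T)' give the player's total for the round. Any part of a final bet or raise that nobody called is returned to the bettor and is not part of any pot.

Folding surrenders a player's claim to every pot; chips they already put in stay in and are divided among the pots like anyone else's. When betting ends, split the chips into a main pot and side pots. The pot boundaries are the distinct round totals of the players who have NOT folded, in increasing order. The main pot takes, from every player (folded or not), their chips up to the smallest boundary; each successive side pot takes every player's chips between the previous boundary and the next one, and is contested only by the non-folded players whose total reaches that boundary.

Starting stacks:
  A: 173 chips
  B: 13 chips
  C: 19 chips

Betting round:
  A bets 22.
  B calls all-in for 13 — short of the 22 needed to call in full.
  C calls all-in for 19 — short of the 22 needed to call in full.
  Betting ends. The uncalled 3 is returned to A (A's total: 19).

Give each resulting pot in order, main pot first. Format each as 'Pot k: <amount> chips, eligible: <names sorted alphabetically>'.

Pot 1: 39 chips, eligible: A, B, C
Pot 2: 12 chips, eligible: A, C

Derivation:
Contributions (after 3 returned to A): A=19, B=13, C=19
Pot levels (distinct totals of non-folded players): 13, 19
Layer 1-13: 13 each from A, B, C = 13*3 = 39 chips; eligible A, B, C
Layer 14-19: 6 each from A, C = 6*2 = 12 chips; eligible A, C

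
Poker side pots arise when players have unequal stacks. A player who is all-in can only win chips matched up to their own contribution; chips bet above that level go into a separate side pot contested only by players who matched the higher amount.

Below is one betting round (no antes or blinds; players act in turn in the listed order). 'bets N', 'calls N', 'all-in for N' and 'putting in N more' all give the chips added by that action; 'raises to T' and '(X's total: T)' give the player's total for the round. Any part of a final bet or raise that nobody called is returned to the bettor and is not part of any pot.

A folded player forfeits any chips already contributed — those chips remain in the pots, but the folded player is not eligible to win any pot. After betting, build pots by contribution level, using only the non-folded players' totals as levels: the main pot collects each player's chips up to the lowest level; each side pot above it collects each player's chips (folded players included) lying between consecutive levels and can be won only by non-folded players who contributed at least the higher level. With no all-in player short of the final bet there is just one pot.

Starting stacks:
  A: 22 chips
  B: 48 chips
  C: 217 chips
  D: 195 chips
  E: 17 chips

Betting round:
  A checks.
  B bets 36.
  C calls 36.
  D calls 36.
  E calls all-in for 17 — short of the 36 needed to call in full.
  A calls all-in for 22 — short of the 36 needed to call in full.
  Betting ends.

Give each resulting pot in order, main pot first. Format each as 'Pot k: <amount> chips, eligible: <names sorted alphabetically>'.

Contributions: A=22, B=36, C=36, D=36, E=17
Pot levels (distinct totals of non-folded players): 17, 22, 36
Layer 1-17: 17 each from A, B, C, D, E = 17*5 = 85 chips; eligible A, B, C, D, E
Layer 18-22: 5 each from A, B, C, D = 5*4 = 20 chips; eligible A, B, C, D
Layer 23-36: 14 each from B, C, D = 14*3 = 42 chips; eligible B, C, D

Pot 1: 85 chips, eligible: A, B, C, D, E
Pot 2: 20 chips, eligible: A, B, C, D
Pot 3: 42 chips, eligible: B, C, D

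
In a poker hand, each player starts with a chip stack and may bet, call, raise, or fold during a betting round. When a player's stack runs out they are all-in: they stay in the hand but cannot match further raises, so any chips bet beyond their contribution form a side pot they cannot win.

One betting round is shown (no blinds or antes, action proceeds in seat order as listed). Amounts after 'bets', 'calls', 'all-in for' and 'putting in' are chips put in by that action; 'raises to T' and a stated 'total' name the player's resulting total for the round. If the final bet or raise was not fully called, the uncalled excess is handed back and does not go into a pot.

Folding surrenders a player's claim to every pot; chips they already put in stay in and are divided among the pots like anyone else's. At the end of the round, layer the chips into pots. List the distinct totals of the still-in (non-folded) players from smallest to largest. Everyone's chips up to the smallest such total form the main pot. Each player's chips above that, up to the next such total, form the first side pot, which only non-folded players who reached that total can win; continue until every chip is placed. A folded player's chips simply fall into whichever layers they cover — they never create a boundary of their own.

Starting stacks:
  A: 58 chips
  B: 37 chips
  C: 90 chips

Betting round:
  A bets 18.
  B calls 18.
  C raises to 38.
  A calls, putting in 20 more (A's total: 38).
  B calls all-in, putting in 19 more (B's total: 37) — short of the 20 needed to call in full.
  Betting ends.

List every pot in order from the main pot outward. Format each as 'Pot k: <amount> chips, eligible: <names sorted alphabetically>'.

Contributions: A=38, B=37, C=38
Pot levels (distinct totals of non-folded players): 37, 38
Layer 1-37: 37 each from A, B, C = 37*3 = 111 chips; eligible A, B, C
Layer 38-38: 1 each from A, C = 1*2 = 2 chips; eligible A, C

Pot 1: 111 chips, eligible: A, B, C
Pot 2: 2 chips, eligible: A, C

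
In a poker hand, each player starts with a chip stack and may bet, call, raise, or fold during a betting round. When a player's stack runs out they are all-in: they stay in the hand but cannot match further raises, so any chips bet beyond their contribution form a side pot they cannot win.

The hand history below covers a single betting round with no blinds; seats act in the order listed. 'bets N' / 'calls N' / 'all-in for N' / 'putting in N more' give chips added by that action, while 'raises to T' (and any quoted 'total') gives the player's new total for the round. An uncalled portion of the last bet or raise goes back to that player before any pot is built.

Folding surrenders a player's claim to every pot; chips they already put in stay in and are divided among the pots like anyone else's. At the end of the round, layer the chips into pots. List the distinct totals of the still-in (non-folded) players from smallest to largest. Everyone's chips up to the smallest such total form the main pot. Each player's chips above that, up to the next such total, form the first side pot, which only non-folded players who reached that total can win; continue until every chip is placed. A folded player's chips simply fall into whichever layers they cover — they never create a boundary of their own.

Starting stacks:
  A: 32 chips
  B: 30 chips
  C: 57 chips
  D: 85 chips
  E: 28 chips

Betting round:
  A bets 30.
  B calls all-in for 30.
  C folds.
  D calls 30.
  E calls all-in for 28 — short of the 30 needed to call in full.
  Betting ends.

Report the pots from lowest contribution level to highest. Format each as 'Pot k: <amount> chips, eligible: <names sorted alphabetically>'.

Pot 1: 112 chips, eligible: A, B, D, E
Pot 2: 6 chips, eligible: A, B, D

Derivation:
Contributions: A=30, B=30, D=30, E=28
Folded: C
Pot levels (distinct totals of non-folded players): 28, 30
Layer 1-28: 28 each from A, B, D, E = 28*4 = 112 chips; eligible A, B, D, E
Layer 29-30: 2 each from A, B, D = 2*3 = 6 chips; eligible A, B, D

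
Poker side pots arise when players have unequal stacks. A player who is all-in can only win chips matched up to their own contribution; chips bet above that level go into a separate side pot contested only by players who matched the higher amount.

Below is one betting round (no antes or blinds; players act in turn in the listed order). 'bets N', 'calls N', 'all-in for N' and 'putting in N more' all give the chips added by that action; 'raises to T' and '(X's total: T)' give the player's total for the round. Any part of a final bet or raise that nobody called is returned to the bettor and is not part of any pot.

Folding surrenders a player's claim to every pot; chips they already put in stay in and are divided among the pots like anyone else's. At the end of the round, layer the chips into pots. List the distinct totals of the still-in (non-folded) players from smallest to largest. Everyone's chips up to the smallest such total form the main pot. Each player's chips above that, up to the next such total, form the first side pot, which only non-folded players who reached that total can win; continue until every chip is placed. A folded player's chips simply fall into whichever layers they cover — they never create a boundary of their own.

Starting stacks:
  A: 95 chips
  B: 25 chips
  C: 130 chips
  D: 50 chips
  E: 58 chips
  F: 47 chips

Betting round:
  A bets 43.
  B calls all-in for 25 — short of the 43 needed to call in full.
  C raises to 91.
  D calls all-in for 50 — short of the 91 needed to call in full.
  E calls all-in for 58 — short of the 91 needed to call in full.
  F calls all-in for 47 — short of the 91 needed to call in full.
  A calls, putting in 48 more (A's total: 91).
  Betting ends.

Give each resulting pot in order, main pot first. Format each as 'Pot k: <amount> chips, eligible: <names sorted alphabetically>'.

Pot 1: 150 chips, eligible: A, B, C, D, E, F
Pot 2: 110 chips, eligible: A, C, D, E, F
Pot 3: 12 chips, eligible: A, C, D, E
Pot 4: 24 chips, eligible: A, C, E
Pot 5: 66 chips, eligible: A, C

Derivation:
Contributions: A=91, B=25, C=91, D=50, E=58, F=47
Pot levels (distinct totals of non-folded players): 25, 47, 50, 58, 91
Layer 1-25: 25 each from A, B, C, D, E, F = 25*6 = 150 chips; eligible A, B, C, D, E, F
Layer 26-47: 22 each from A, C, D, E, F = 22*5 = 110 chips; eligible A, C, D, E, F
Layer 48-50: 3 each from A, C, D, E = 3*4 = 12 chips; eligible A, C, D, E
Layer 51-58: 8 each from A, C, E = 8*3 = 24 chips; eligible A, C, E
Layer 59-91: 33 each from A, C = 33*2 = 66 chips; eligible A, C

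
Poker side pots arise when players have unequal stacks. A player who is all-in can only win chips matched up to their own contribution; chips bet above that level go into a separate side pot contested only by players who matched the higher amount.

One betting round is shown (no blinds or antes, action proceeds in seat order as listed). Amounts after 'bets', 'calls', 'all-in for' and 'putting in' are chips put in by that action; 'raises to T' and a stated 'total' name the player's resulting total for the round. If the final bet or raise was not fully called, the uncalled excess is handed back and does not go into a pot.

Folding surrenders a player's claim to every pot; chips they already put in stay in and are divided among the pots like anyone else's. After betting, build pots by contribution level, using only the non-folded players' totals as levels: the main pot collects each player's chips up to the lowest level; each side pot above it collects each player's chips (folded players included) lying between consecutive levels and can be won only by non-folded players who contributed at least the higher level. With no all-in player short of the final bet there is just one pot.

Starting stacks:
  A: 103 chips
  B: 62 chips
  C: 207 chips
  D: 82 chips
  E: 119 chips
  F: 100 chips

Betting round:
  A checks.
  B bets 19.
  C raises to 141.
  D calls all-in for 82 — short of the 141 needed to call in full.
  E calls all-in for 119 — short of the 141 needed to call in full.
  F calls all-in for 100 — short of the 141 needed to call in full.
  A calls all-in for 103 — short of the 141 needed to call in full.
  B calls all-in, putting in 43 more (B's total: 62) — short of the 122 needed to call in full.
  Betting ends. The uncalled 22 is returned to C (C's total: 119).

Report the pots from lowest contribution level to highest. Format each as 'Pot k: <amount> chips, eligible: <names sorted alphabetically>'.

Contributions (after 22 returned to C): A=103, B=62, C=119, D=82, E=119, F=100
Pot levels (distinct totals of non-folded players): 62, 82, 100, 103, 119
Layer 1-62: 62 each from A, B, C, D, E, F = 62*6 = 372 chips; eligible A, B, C, D, E, F
Layer 63-82: 20 each from A, C, D, E, F = 20*5 = 100 chips; eligible A, C, D, E, F
Layer 83-100: 18 each from A, C, E, F = 18*4 = 72 chips; eligible A, C, E, F
Layer 101-103: 3 each from A, C, E = 3*3 = 9 chips; eligible A, C, E
Layer 104-119: 16 each from C, E = 16*2 = 32 chips; eligible C, E

Pot 1: 372 chips, eligible: A, B, C, D, E, F
Pot 2: 100 chips, eligible: A, C, D, E, F
Pot 3: 72 chips, eligible: A, C, E, F
Pot 4: 9 chips, eligible: A, C, E
Pot 5: 32 chips, eligible: C, E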